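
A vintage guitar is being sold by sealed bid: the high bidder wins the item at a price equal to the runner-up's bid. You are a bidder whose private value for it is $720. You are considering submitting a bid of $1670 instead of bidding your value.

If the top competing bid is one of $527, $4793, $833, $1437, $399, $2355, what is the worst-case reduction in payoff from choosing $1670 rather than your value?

$527: same outcome either way → loss $0.
$4793: same outcome either way → loss $0.
$833: truthful gives $0, deviation gives −$113 → loss $113.
$1437: truthful gives $0, deviation gives −$717 → loss $717.
$399: same outcome either way → loss $0.
$2355: same outcome either way → loss $0.
Maximum loss: $717.

$717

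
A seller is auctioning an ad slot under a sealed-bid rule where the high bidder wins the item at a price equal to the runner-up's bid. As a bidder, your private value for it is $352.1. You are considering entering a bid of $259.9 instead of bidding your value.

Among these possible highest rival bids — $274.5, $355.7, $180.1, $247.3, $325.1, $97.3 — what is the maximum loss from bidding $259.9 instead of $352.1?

$77.6

$274.5: truthful gives $77.6, deviation gives $0 → loss $77.6.
$355.7: same outcome either way → loss $0.
$180.1: same outcome either way → loss $0.
$247.3: same outcome either way → loss $0.
$325.1: truthful gives $27, deviation gives $0 → loss $27.
$97.3: same outcome either way → loss $0.
Maximum loss: $77.6.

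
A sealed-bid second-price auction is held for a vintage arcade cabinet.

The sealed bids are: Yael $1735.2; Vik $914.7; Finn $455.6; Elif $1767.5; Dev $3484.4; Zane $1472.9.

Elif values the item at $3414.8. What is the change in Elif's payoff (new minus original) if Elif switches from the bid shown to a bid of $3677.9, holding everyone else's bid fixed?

−$69.6

The highest bid among the other bidders is $3484.4; Elif's bid doesn't change that.
Original bid $1767.5: Elif is not highest (top rival bid is $3484.4); payoff $0.
Alternative bid $3677.9: Elif is highest, pays the top rival bid $3484.4; payoff $3414.8 − $3484.4 = −$69.6.
Change in payoff = −$69.6 − ($0) = −$69.6.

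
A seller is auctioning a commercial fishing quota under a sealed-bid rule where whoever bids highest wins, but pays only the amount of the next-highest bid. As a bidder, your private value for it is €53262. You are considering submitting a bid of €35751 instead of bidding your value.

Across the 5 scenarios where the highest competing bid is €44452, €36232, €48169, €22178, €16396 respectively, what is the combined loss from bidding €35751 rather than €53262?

€30933

The deviation costs you only when the competing bid falls strictly between €35751 and €53262; elsewhere both bids give the same outcome.
€44452: truthful payoff €8810, deviation payoff €0 → loss €8810.
€36232: truthful payoff €17030, deviation payoff €0 → loss €17030.
€48169: truthful payoff €5093, deviation payoff €0 → loss €5093.
€22178: outcomes coincide → loss €0.
€16396: outcomes coincide → loss €0.
Total loss = €8810 + €17030 + €5093 = €30933.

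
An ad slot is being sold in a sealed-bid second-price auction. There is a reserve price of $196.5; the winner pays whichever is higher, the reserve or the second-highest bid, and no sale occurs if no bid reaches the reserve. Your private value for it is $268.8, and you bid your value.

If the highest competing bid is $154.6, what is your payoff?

$72.3

Your bid $268.8 is the highest and exceeds the reserve.
Price = max(second-highest bid, reserve) = max($154.6, $196.5) = $196.5.
Payoff = $268.8 − $196.5 = $72.3.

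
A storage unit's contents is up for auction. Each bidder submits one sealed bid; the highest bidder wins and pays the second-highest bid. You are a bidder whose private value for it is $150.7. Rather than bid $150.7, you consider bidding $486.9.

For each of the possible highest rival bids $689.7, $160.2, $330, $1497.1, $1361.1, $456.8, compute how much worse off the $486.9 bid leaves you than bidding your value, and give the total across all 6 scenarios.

$494.9

The deviation costs you only when the competing bid falls strictly between $150.7 and $486.9; elsewhere both bids give the same outcome.
$689.7: outcomes coincide → loss $0.
$160.2: truthful payoff $0, deviation payoff −$9.5 → loss $9.5.
$330: truthful payoff $0, deviation payoff −$179.3 → loss $179.3.
$1497.1: outcomes coincide → loss $0.
$1361.1: outcomes coincide → loss $0.
$456.8: truthful payoff $0, deviation payoff −$306.1 → loss $306.1.
Total loss = $9.5 + $179.3 + $306.1 = $494.9.
Because the price is fixed by the runner-up's bid, deviating from your value can only change a good outcome into a bad one — never the reverse.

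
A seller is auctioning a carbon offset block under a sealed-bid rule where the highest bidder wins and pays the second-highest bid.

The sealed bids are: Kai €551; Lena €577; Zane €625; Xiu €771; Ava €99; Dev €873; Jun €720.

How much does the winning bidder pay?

€771

Highest bid: Dev at €873, so Dev wins.
Second-highest bid: Xiu at €771 — that is the price the winner pays.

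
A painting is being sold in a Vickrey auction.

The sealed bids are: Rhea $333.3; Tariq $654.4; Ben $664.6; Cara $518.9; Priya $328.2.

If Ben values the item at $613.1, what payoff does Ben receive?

Highest bid: Ben at $664.6, so Ben wins.
Second-highest bid: Tariq at $654.4 — that is the price the winner pays.
Ben's payoff = value − price = $613.1 − $654.4 = −$41.3.

−$41.3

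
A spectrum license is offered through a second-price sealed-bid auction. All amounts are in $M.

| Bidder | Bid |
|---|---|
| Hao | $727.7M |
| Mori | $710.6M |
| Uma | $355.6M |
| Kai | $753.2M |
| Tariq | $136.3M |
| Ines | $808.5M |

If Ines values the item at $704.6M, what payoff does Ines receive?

Highest bid: Ines at $808.5M, so Ines wins.
Second-highest bid: Kai at $753.2M — that is the price the winner pays.
Ines's payoff = value − price = $704.6M − $753.2M = −$48.6M.

−$48.6M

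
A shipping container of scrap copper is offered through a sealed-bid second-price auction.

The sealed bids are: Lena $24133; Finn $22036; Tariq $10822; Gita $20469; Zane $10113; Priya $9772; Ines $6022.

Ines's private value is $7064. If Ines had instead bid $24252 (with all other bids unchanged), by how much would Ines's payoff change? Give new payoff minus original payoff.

The highest bid among the other bidders is $24133; Ines's bid doesn't change that.
Original bid $6022: Ines is not highest (top rival bid is $24133); payoff $0.
Alternative bid $24252: Ines is highest, pays the top rival bid $24133; payoff $7064 − $24133 = −$17069.
Change in payoff = −$17069 − ($0) = −$17069.

−$17069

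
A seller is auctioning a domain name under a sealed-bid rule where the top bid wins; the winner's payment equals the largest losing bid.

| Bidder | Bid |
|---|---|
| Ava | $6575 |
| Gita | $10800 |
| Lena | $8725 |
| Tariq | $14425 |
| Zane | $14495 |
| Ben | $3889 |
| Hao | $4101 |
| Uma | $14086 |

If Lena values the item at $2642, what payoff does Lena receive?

$0

Highest bid: Zane at $14495, so Zane wins.
Second-highest bid: Tariq at $14425 — that is the price the winner pays.
Lena did not win, so Lena pays nothing and receives nothing: payoff $0.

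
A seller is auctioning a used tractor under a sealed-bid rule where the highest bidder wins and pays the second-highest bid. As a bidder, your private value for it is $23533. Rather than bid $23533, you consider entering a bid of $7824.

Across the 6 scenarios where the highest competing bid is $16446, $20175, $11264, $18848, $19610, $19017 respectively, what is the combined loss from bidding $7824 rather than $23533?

$35838

The deviation costs you only when the competing bid falls strictly between $7824 and $23533; elsewhere both bids give the same outcome.
$16446: truthful payoff $7087, deviation payoff $0 → loss $7087.
$20175: truthful payoff $3358, deviation payoff $0 → loss $3358.
$11264: truthful payoff $12269, deviation payoff $0 → loss $12269.
$18848: truthful payoff $4685, deviation payoff $0 → loss $4685.
$19610: truthful payoff $3923, deviation payoff $0 → loss $3923.
$19017: truthful payoff $4516, deviation payoff $0 → loss $4516.
Total loss = $7087 + $3358 + $12269 + $4685 + $3923 + $4516 = $35838.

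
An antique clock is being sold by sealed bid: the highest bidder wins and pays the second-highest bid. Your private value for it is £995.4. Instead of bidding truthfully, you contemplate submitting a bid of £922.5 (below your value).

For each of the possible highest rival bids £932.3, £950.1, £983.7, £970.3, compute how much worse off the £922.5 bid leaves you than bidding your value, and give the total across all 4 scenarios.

£145.2

The deviation costs you only when the competing bid falls strictly between £922.5 and £995.4; elsewhere both bids give the same outcome.
£932.3: truthful payoff £63.1, deviation payoff £0 → loss £63.1.
£950.1: truthful payoff £45.3, deviation payoff £0 → loss £45.3.
£983.7: truthful payoff £11.7, deviation payoff £0 → loss £11.7.
£970.3: truthful payoff £25.1, deviation payoff £0 → loss £25.1.
Total loss = £63.1 + £45.3 + £11.7 + £25.1 = £145.2.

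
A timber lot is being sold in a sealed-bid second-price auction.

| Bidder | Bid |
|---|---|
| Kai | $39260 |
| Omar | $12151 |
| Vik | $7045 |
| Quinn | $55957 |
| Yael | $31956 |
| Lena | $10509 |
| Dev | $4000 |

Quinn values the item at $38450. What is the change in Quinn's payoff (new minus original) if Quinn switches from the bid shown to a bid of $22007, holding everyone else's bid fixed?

The highest bid among the other bidders is $39260; Quinn's bid doesn't change that.
Original bid $55957: Quinn is highest, pays the top rival bid $39260; payoff $38450 − $39260 = −$810.
Alternative bid $22007: Quinn is not highest (top rival bid is $39260); payoff $0.
Change in payoff = $0 − (−$810) = $810.

$810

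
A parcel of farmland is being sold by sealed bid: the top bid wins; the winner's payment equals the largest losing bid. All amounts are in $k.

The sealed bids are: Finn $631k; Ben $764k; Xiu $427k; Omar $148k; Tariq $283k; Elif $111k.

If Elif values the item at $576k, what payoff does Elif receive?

Highest bid: Ben at $764k, so Ben wins.
Second-highest bid: Finn at $631k — that is the price the winner pays.
Elif did not win, so Elif pays nothing and receives nothing: payoff $0k.

$0k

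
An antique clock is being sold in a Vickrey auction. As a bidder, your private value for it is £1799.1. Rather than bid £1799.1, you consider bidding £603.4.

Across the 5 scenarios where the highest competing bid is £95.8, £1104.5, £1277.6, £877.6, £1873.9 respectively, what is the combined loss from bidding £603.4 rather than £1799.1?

£2137.6

The deviation costs you only when the competing bid falls strictly between £603.4 and £1799.1; elsewhere both bids give the same outcome.
£95.8: outcomes coincide → loss £0.
£1104.5: truthful payoff £694.6, deviation payoff £0 → loss £694.6.
£1277.6: truthful payoff £521.5, deviation payoff £0 → loss £521.5.
£877.6: truthful payoff £921.5, deviation payoff £0 → loss £921.5.
£1873.9: outcomes coincide → loss £0.
Total loss = £694.6 + £521.5 + £921.5 = £2137.6.
Because the price is fixed by the runner-up's bid, deviating from your value can only change a good outcome into a bad one — never the reverse.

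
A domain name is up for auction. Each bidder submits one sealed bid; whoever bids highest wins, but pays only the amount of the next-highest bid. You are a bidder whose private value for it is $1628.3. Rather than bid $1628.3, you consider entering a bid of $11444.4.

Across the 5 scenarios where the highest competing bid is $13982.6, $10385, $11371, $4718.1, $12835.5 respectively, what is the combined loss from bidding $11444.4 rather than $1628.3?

The deviation costs you only when the competing bid falls strictly between $1628.3 and $11444.4; elsewhere both bids give the same outcome.
$13982.6: outcomes coincide → loss $0.
$10385: truthful payoff $0, deviation payoff −$8756.7 → loss $8756.7.
$11371: truthful payoff $0, deviation payoff −$9742.7 → loss $9742.7.
$4718.1: truthful payoff $0, deviation payoff −$3089.8 → loss $3089.8.
$12835.5: outcomes coincide → loss $0.
Total loss = $8756.7 + $9742.7 + $3089.8 = $21589.2.
Because the price is fixed by the runner-up's bid, deviating from your value can only change a good outcome into a bad one — never the reverse.

$21589.2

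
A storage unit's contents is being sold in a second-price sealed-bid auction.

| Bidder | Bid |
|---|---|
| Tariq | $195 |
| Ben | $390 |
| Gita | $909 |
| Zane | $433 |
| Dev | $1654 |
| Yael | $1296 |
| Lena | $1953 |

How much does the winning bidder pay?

Highest bid: Lena at $1953, so Lena wins.
Second-highest bid: Dev at $1654 — that is the price the winner pays.

$1654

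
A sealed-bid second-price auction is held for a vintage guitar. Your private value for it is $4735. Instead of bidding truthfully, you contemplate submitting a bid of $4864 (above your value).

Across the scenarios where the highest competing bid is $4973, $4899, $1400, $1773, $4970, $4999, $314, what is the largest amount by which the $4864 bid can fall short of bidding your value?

$4973: same outcome either way → loss $0.
$4899: same outcome either way → loss $0.
$1400: same outcome either way → loss $0.
$1773: same outcome either way → loss $0.
$4970: same outcome either way → loss $0.
$4999: same outcome either way → loss $0.
$314: same outcome either way → loss $0.
Maximum loss: $0.

$0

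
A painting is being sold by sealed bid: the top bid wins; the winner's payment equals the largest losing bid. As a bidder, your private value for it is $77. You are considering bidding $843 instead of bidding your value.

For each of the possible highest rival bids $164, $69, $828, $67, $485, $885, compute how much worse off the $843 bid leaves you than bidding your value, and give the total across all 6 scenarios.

The deviation costs you only when the competing bid falls strictly between $77 and $843; elsewhere both bids give the same outcome.
$164: truthful payoff $0, deviation payoff −$87 → loss $87.
$69: outcomes coincide → loss $0.
$828: truthful payoff $0, deviation payoff −$751 → loss $751.
$67: outcomes coincide → loss $0.
$485: truthful payoff $0, deviation payoff −$408 → loss $408.
$885: outcomes coincide → loss $0.
Total loss = $87 + $751 + $408 = $1246.
Because the price is fixed by the runner-up's bid, deviating from your value can only change a good outcome into a bad one — never the reverse.

$1246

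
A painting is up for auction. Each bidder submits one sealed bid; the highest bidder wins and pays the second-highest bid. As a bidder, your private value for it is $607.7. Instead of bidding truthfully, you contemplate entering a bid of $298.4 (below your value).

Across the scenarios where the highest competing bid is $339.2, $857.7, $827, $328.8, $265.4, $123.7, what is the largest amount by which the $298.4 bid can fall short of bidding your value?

$339.2: truthful gives $268.5, deviation gives $0 → loss $268.5.
$857.7: same outcome either way → loss $0.
$827: same outcome either way → loss $0.
$328.8: truthful gives $278.9, deviation gives $0 → loss $278.9.
$265.4: same outcome either way → loss $0.
$123.7: same outcome either way → loss $0.
Maximum loss: $278.9.

$278.9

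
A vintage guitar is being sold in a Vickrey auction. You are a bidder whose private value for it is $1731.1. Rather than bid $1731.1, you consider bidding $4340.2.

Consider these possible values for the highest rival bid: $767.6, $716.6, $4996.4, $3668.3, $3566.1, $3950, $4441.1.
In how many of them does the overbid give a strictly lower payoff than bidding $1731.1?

3

The deviation hurts exactly when the highest competing bid lies strictly between $1731.1 and $4340.2 — overbidding then wins at a price above your value.
$767.6: below both → same outcome either way.
$716.6: below both → same outcome either way.
$4996.4: above both → same outcome either way.
$3668.3: inside the interval → strictly worse (loss $1937.2).
$3566.1: inside the interval → strictly worse (loss $1835).
$3950: inside the interval → strictly worse (loss $2218.9).
$4441.1: above both → same outcome either way.
Count: 3.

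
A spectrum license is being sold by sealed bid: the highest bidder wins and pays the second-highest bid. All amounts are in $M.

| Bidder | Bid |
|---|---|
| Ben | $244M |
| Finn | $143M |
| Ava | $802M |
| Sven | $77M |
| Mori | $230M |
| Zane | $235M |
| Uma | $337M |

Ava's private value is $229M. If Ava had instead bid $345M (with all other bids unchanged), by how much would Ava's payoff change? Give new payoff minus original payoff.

The highest bid among the other bidders is $337M; Ava's bid doesn't change that.
Original bid $802M: Ava is highest, pays the top rival bid $337M; payoff $229M − $337M = −$108M.
Alternative bid $345M: Ava is highest, pays the top rival bid $337M; payoff $229M − $337M = −$108M.
Change in payoff = −$108M − (−$108M) = $0M.

$0M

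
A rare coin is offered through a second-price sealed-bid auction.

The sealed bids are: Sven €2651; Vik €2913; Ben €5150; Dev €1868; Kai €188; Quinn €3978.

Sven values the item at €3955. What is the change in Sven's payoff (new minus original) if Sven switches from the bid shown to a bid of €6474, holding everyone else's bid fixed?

−€1195

The highest bid among the other bidders is €5150; Sven's bid doesn't change that.
Original bid €2651: Sven is not highest (top rival bid is €5150); payoff €0.
Alternative bid €6474: Sven is highest, pays the top rival bid €5150; payoff €3955 − €5150 = −€1195.
Change in payoff = −€1195 − (€0) = −€1195.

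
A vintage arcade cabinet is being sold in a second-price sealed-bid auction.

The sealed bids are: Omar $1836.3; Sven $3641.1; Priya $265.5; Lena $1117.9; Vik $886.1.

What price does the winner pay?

Highest bid: Sven at $3641.1, so Sven wins.
Second-highest bid: Omar at $1836.3 — that is the price the winner pays.

$1836.3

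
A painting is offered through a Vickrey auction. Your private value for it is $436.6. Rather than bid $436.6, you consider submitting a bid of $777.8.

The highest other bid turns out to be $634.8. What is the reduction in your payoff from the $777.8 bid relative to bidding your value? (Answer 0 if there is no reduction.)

Bidding your value $436.6: you lose (since $436.6 < $634.8). Payoff $0.
Bidding $777.8: you win and pay $634.8. Payoff $436.6 − $634.8 = −$198.2.
The competing bid $634.8 lies between your value and your inflated bid, so overbidding wins an item priced above your value.
Loss from deviating = $0 − (−$198.2) = $198.2.

$198.2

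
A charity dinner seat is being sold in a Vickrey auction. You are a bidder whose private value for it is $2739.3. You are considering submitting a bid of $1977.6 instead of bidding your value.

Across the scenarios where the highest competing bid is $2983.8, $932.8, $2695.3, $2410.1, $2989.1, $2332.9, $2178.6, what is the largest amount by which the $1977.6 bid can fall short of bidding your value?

$560.7

$2983.8: same outcome either way → loss $0.
$932.8: same outcome either way → loss $0.
$2695.3: truthful gives $44, deviation gives $0 → loss $44.
$2410.1: truthful gives $329.2, deviation gives $0 → loss $329.2.
$2989.1: same outcome either way → loss $0.
$2332.9: truthful gives $406.4, deviation gives $0 → loss $406.4.
$2178.6: truthful gives $560.7, deviation gives $0 → loss $560.7.
Maximum loss: $560.7.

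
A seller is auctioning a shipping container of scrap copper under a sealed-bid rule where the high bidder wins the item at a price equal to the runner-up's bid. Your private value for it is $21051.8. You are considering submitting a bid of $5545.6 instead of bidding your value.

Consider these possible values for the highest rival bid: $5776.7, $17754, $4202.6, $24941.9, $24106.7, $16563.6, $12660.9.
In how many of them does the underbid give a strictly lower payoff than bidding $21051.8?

The deviation hurts exactly when the highest competing bid lies strictly between $5545.6 and $21051.8 — underbidding then forfeits a profitable win.
$5776.7: inside the interval → strictly worse (loss $15275.1).
$17754: inside the interval → strictly worse (loss $3297.8).
$4202.6: below both → same outcome either way.
$24941.9: above both → same outcome either way.
$24106.7: above both → same outcome either way.
$16563.6: inside the interval → strictly worse (loss $4488.2).
$12660.9: inside the interval → strictly worse (loss $8390.9).
Count: 4.

4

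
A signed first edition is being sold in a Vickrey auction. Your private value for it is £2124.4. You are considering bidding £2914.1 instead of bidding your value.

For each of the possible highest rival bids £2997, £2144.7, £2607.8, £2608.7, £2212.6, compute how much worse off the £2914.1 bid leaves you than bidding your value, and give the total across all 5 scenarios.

£1076.2

The deviation costs you only when the competing bid falls strictly between £2124.4 and £2914.1; elsewhere both bids give the same outcome.
£2997: outcomes coincide → loss £0.
£2144.7: truthful payoff £0, deviation payoff −£20.3 → loss £20.3.
£2607.8: truthful payoff £0, deviation payoff −£483.4 → loss £483.4.
£2608.7: truthful payoff £0, deviation payoff −£484.3 → loss £484.3.
£2212.6: truthful payoff £0, deviation payoff −£88.2 → loss £88.2.
Total loss = £20.3 + £483.4 + £484.3 + £88.2 = £1076.2.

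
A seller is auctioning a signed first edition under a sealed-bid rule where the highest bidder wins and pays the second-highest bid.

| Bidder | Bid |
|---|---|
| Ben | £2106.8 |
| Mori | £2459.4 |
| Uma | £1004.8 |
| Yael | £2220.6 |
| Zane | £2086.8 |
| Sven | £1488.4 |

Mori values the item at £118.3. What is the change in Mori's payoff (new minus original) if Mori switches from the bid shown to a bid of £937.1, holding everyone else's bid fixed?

£2102.3

The highest bid among the other bidders is £2220.6; Mori's bid doesn't change that.
Original bid £2459.4: Mori is highest, pays the top rival bid £2220.6; payoff £118.3 − £2220.6 = −£2102.3.
Alternative bid £937.1: Mori is not highest (top rival bid is £2220.6); payoff £0.
Change in payoff = £0 − (−£2102.3) = £2102.3.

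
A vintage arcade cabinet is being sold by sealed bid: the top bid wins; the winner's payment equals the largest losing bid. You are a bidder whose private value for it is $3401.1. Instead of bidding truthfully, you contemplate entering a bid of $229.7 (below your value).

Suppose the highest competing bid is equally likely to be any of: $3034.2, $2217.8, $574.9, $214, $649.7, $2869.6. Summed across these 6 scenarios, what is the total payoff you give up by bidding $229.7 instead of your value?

$7659.3

The deviation costs you only when the competing bid falls strictly between $229.7 and $3401.1; elsewhere both bids give the same outcome.
$3034.2: truthful payoff $366.9, deviation payoff $0 → loss $366.9.
$2217.8: truthful payoff $1183.3, deviation payoff $0 → loss $1183.3.
$574.9: truthful payoff $2826.2, deviation payoff $0 → loss $2826.2.
$214: outcomes coincide → loss $0.
$649.7: truthful payoff $2751.4, deviation payoff $0 → loss $2751.4.
$2869.6: truthful payoff $531.5, deviation payoff $0 → loss $531.5.
Total loss = $366.9 + $1183.3 + $2826.2 + $2751.4 + $531.5 = $7659.3.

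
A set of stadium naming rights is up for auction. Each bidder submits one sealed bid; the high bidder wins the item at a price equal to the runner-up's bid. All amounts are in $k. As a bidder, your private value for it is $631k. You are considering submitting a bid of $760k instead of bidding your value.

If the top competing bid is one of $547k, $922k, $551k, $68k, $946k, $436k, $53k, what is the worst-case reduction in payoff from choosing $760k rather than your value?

$547k: same outcome either way → loss $0k.
$922k: same outcome either way → loss $0k.
$551k: same outcome either way → loss $0k.
$68k: same outcome either way → loss $0k.
$946k: same outcome either way → loss $0k.
$436k: same outcome either way → loss $0k.
$53k: same outcome either way → loss $0k.
Maximum loss: $0k.

$0k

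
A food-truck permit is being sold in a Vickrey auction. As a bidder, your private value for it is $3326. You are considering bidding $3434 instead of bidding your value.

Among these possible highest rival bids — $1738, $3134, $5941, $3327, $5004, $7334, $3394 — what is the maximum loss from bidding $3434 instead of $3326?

$1738: same outcome either way → loss $0.
$3134: same outcome either way → loss $0.
$5941: same outcome either way → loss $0.
$3327: truthful gives $0, deviation gives −$1 → loss $1.
$5004: same outcome either way → loss $0.
$7334: same outcome either way → loss $0.
$3394: truthful gives $0, deviation gives −$68 → loss $68.
Maximum loss: $68.

$68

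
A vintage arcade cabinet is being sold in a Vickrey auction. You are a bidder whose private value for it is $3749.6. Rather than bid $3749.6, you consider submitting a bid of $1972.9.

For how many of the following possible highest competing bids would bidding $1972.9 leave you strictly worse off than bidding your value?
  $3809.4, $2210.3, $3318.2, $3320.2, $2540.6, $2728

5

The deviation hurts exactly when the highest competing bid lies strictly between $1972.9 and $3749.6 — underbidding then forfeits a profitable win.
$3809.4: above both → same outcome either way.
$2210.3: inside the interval → strictly worse (loss $1539.3).
$3318.2: inside the interval → strictly worse (loss $431.4).
$3320.2: inside the interval → strictly worse (loss $429.4).
$2540.6: inside the interval → strictly worse (loss $1209).
$2728: inside the interval → strictly worse (loss $1021.6).
Count: 5.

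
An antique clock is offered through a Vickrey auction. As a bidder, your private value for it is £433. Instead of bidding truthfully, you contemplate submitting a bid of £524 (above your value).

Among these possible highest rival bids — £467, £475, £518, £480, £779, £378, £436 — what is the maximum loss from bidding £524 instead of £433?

£85

£467: truthful gives £0, deviation gives −£34 → loss £34.
£475: truthful gives £0, deviation gives −£42 → loss £42.
£518: truthful gives £0, deviation gives −£85 → loss £85.
£480: truthful gives £0, deviation gives −£47 → loss £47.
£779: same outcome either way → loss £0.
£378: same outcome either way → loss £0.
£436: truthful gives £0, deviation gives −£3 → loss £3.
Maximum loss: £85.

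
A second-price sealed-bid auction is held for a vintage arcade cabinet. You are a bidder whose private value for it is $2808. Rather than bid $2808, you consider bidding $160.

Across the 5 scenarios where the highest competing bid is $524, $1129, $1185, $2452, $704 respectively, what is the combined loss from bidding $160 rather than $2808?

$8046

The deviation costs you only when the competing bid falls strictly between $160 and $2808; elsewhere both bids give the same outcome.
$524: truthful payoff $2284, deviation payoff $0 → loss $2284.
$1129: truthful payoff $1679, deviation payoff $0 → loss $1679.
$1185: truthful payoff $1623, deviation payoff $0 → loss $1623.
$2452: truthful payoff $356, deviation payoff $0 → loss $356.
$704: truthful payoff $2104, deviation payoff $0 → loss $2104.
Total loss = $2284 + $1679 + $1623 + $356 + $2104 = $8046.
In a second-price auction your bid sets only whether you win, not what you pay, so bidding your true value is weakly dominant.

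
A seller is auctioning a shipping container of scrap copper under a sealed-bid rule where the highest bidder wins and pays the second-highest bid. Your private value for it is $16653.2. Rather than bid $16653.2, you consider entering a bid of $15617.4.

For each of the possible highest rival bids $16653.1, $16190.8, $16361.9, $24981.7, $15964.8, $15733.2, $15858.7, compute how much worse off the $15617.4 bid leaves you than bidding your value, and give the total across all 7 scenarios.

The deviation costs you only when the competing bid falls strictly between $15617.4 and $16653.2; elsewhere both bids give the same outcome.
$16653.1: truthful payoff $0.1, deviation payoff $0 → loss $0.1.
$16190.8: truthful payoff $462.4, deviation payoff $0 → loss $462.4.
$16361.9: truthful payoff $291.3, deviation payoff $0 → loss $291.3.
$24981.7: outcomes coincide → loss $0.
$15964.8: truthful payoff $688.4, deviation payoff $0 → loss $688.4.
$15733.2: truthful payoff $920, deviation payoff $0 → loss $920.
$15858.7: truthful payoff $794.5, deviation payoff $0 → loss $794.5.
Total loss = $0.1 + $462.4 + $291.3 + $688.4 + $920 + $794.5 = $3156.7.

$3156.7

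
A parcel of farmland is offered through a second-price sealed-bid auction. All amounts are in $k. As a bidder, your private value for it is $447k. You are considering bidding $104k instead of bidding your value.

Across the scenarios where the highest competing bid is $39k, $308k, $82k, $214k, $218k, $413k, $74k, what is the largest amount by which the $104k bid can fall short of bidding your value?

$233k

$39k: same outcome either way → loss $0k.
$308k: truthful gives $139k, deviation gives $0k → loss $139k.
$82k: same outcome either way → loss $0k.
$214k: truthful gives $233k, deviation gives $0k → loss $233k.
$218k: truthful gives $229k, deviation gives $0k → loss $229k.
$413k: truthful gives $34k, deviation gives $0k → loss $34k.
$74k: same outcome either way → loss $0k.
Maximum loss: $233k.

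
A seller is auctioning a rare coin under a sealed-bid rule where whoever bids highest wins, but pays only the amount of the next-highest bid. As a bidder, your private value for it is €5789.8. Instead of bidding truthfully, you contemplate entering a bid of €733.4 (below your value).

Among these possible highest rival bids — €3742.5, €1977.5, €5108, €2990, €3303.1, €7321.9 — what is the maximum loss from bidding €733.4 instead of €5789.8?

€3742.5: truthful gives €2047.3, deviation gives €0 → loss €2047.3.
€1977.5: truthful gives €3812.3, deviation gives €0 → loss €3812.3.
€5108: truthful gives €681.8, deviation gives €0 → loss €681.8.
€2990: truthful gives €2799.8, deviation gives €0 → loss €2799.8.
€3303.1: truthful gives €2486.7, deviation gives €0 → loss €2486.7.
€7321.9: same outcome either way → loss €0.
Maximum loss: €3812.3.

€3812.3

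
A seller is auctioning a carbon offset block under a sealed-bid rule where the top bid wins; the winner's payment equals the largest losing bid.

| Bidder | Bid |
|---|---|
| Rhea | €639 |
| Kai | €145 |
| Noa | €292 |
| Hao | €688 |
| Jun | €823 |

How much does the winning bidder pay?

Highest bid: Jun at €823, so Jun wins.
Second-highest bid: Hao at €688 — that is the price the winner pays.

€688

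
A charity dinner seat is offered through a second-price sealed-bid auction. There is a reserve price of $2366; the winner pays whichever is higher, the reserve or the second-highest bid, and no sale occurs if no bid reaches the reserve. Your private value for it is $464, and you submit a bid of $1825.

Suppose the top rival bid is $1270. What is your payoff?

Your bid $1825 is the highest bid but falls below the reserve $2366, so the item goes unsold. Payoff $0.

$0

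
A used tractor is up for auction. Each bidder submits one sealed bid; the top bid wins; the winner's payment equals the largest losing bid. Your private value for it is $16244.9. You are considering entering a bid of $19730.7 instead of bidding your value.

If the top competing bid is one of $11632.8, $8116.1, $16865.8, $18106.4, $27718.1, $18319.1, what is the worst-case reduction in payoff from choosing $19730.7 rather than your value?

$2074.2

$11632.8: same outcome either way → loss $0.
$8116.1: same outcome either way → loss $0.
$16865.8: truthful gives $0, deviation gives −$620.9 → loss $620.9.
$18106.4: truthful gives $0, deviation gives −$1861.5 → loss $1861.5.
$27718.1: same outcome either way → loss $0.
$18319.1: truthful gives $0, deviation gives −$2074.2 → loss $2074.2.
Maximum loss: $2074.2.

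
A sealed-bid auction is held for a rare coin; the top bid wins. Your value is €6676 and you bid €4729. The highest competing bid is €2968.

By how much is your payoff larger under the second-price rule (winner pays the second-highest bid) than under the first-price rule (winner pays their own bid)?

€1761

You have the highest bid, so you win under either rule.
Second-price: pay €2968 → payoff €3708.
First-price: pay your own bid €4729 → payoff €1947.
Difference = €3708 − (€1947) = €1761.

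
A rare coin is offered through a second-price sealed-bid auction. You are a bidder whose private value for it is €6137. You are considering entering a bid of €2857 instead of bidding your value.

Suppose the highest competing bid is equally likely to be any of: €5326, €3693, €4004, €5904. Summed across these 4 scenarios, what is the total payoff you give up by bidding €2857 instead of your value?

€5621

The deviation costs you only when the competing bid falls strictly between €2857 and €6137; elsewhere both bids give the same outcome.
€5326: truthful payoff €811, deviation payoff €0 → loss €811.
€3693: truthful payoff €2444, deviation payoff €0 → loss €2444.
€4004: truthful payoff €2133, deviation payoff €0 → loss €2133.
€5904: truthful payoff €233, deviation payoff €0 → loss €233.
Total loss = €811 + €2444 + €2133 + €233 = €5621.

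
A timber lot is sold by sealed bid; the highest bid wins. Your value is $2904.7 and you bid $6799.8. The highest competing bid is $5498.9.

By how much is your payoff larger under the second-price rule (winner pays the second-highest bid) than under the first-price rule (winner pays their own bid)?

$1300.9

You have the highest bid, so you win under either rule.
Second-price: pay $5498.9 → payoff −$2594.2.
First-price: pay your own bid $6799.8 → payoff −$3895.1.
Difference = −$2594.2 − (−$3895.1) = $1300.9.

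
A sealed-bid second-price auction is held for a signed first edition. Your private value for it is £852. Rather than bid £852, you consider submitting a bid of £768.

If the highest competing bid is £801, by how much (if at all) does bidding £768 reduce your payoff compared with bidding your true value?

Bidding your value £852: you win (since £852 > £801) and pay £801. Payoff £51.
Bidding £768: you lose. Payoff £0.
The competing bid £801 lies between your shaded bid and your value, so underbidding forfeits an item you could have won at a profitable price.
Loss from deviating = £51 − (£0) = £51.
In a second-price auction your bid sets only whether you win, not what you pay, so bidding your true value is weakly dominant.

£51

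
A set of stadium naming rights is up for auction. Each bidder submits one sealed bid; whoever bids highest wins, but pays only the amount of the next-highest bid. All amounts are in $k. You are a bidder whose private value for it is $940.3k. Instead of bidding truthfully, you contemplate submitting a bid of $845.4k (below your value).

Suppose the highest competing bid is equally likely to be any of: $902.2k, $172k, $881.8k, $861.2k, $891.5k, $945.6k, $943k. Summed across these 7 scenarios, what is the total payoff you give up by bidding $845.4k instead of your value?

$224.5k

The deviation costs you only when the competing bid falls strictly between $845.4k and $940.3k; elsewhere both bids give the same outcome.
$902.2k: truthful payoff $38.1k, deviation payoff $0k → loss $38.1k.
$172k: outcomes coincide → loss $0k.
$881.8k: truthful payoff $58.5k, deviation payoff $0k → loss $58.5k.
$861.2k: truthful payoff $79.1k, deviation payoff $0k → loss $79.1k.
$891.5k: truthful payoff $48.8k, deviation payoff $0k → loss $48.8k.
$945.6k: outcomes coincide → loss $0k.
$943k: outcomes coincide → loss $0k.
Total loss = $38.1k + $58.5k + $79.1k + $48.8k = $224.5k.
Truthful bidding weakly dominates here: raising your bid can only win items priced above your value, and lowering it can only forfeit items priced below.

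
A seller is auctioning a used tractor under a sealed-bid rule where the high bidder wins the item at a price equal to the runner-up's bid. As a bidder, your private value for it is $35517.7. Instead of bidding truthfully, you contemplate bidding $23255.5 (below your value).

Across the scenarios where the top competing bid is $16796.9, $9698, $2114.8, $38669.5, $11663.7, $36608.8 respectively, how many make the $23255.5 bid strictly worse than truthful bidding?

0

The deviation hurts exactly when the highest competing bid lies strictly between $23255.5 and $35517.7 — underbidding then forfeits a profitable win.
$16796.9: below both → same outcome either way.
$9698: below both → same outcome either way.
$2114.8: below both → same outcome either way.
$38669.5: above both → same outcome either way.
$11663.7: below both → same outcome either way.
$36608.8: above both → same outcome either way.
Count: 0.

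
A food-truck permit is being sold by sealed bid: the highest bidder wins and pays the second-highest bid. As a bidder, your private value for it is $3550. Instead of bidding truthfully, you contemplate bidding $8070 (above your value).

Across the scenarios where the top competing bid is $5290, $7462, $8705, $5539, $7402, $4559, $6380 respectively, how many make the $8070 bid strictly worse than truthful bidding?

6

The deviation hurts exactly when the highest competing bid lies strictly between $3550 and $8070 — overbidding then wins at a price above your value.
$5290: inside the interval → strictly worse (loss $1740).
$7462: inside the interval → strictly worse (loss $3912).
$8705: above both → same outcome either way.
$5539: inside the interval → strictly worse (loss $1989).
$7402: inside the interval → strictly worse (loss $3852).
$4559: inside the interval → strictly worse (loss $1009).
$6380: inside the interval → strictly worse (loss $2830).
Count: 6.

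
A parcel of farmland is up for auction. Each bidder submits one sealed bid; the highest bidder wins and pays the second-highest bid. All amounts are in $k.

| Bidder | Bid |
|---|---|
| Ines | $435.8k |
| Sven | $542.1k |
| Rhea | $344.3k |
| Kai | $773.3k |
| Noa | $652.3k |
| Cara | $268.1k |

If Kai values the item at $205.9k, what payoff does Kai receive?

−$446.4k

Highest bid: Kai at $773.3k, so Kai wins.
Second-highest bid: Noa at $652.3k — that is the price the winner pays.
Kai's payoff = value − price = $205.9k − $652.3k = −$446.4k.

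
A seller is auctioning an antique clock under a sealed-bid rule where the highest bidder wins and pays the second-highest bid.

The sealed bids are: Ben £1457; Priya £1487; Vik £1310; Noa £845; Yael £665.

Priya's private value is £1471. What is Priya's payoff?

£14

Highest bid: Priya at £1487, so Priya wins.
Second-highest bid: Ben at £1457 — that is the price the winner pays.
Priya's payoff = value − price = £1471 − £1457 = £14.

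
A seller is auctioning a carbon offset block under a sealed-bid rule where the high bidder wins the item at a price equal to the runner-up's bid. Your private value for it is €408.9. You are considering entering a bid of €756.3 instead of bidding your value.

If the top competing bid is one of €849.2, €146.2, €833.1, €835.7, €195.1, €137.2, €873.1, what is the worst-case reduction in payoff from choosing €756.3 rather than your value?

€0

€849.2: same outcome either way → loss €0.
€146.2: same outcome either way → loss €0.
€833.1: same outcome either way → loss €0.
€835.7: same outcome either way → loss €0.
€195.1: same outcome either way → loss €0.
€137.2: same outcome either way → loss €0.
€873.1: same outcome either way → loss €0.
Maximum loss: €0.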